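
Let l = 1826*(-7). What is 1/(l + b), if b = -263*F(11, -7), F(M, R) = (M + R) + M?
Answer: -1/16727 ≈ -5.9784e-5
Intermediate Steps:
F(M, R) = R + 2*M
l = -12782
b = -3945 (b = -263*(-7 + 2*11) = -263*(-7 + 22) = -263*15 = -3945)
1/(l + b) = 1/(-12782 - 3945) = 1/(-16727) = -1/16727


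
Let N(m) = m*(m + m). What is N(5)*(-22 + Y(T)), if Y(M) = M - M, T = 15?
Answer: -1100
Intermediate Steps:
Y(M) = 0
N(m) = 2*m² (N(m) = m*(2*m) = 2*m²)
N(5)*(-22 + Y(T)) = (2*5²)*(-22 + 0) = (2*25)*(-22) = 50*(-22) = -1100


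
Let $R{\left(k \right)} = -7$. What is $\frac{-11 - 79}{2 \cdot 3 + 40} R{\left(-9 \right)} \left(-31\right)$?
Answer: $- \frac{9765}{23} \approx -424.57$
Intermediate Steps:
$\frac{-11 - 79}{2 \cdot 3 + 40} R{\left(-9 \right)} \left(-31\right) = \frac{-11 - 79}{2 \cdot 3 + 40} \left(-7\right) \left(-31\right) = - \frac{90}{6 + 40} \left(-7\right) \left(-31\right) = - \frac{90}{46} \left(-7\right) \left(-31\right) = \left(-90\right) \frac{1}{46} \left(-7\right) \left(-31\right) = \left(- \frac{45}{23}\right) \left(-7\right) \left(-31\right) = \frac{315}{23} \left(-31\right) = - \frac{9765}{23}$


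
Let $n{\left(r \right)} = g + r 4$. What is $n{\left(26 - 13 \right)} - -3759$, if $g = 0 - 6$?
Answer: $3805$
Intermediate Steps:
$g = -6$ ($g = 0 - 6 = -6$)
$n{\left(r \right)} = -6 + 4 r$ ($n{\left(r \right)} = -6 + r 4 = -6 + 4 r$)
$n{\left(26 - 13 \right)} - -3759 = \left(-6 + 4 \left(26 - 13\right)\right) - -3759 = \left(-6 + 4 \cdot 13\right) + 3759 = \left(-6 + 52\right) + 3759 = 46 + 3759 = 3805$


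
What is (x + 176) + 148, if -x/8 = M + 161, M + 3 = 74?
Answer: -1532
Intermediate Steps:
M = 71 (M = -3 + 74 = 71)
x = -1856 (x = -8*(71 + 161) = -8*232 = -1856)
(x + 176) + 148 = (-1856 + 176) + 148 = -1680 + 148 = -1532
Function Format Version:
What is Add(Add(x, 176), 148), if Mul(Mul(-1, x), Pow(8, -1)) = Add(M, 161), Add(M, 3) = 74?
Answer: -1532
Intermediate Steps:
M = 71 (M = Add(-3, 74) = 71)
x = -1856 (x = Mul(-8, Add(71, 161)) = Mul(-8, 232) = -1856)
Add(Add(x, 176), 148) = Add(Add(-1856, 176), 148) = Add(-1680, 148) = -1532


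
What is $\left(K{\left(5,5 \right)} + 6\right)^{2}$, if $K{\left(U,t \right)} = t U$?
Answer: $961$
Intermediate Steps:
$K{\left(U,t \right)} = U t$
$\left(K{\left(5,5 \right)} + 6\right)^{2} = \left(5 \cdot 5 + 6\right)^{2} = \left(25 + 6\right)^{2} = 31^{2} = 961$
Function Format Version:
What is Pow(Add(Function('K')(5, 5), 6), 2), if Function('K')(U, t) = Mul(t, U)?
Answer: 961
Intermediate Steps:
Function('K')(U, t) = Mul(U, t)
Pow(Add(Function('K')(5, 5), 6), 2) = Pow(Add(Mul(5, 5), 6), 2) = Pow(Add(25, 6), 2) = Pow(31, 2) = 961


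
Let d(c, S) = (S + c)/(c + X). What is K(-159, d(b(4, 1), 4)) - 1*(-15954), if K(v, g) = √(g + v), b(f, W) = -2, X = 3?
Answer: 15954 + I*√157 ≈ 15954.0 + 12.53*I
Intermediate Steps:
d(c, S) = (S + c)/(3 + c) (d(c, S) = (S + c)/(c + 3) = (S + c)/(3 + c))
K(-159, d(b(4, 1), 4)) - 1*(-15954) = √((4 - 2)/(3 - 2) - 159) - 1*(-15954) = √(2/1 - 159) + 15954 = √(1*2 - 159) + 15954 = √(2 - 159) + 15954 = √(-157) + 15954 = I*√157 + 15954 = 15954 + I*√157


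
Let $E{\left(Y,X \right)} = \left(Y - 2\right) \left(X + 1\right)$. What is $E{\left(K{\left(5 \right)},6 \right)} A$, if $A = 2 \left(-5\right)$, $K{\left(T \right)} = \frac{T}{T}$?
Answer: $70$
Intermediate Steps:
$K{\left(T \right)} = 1$
$E{\left(Y,X \right)} = \left(1 + X\right) \left(-2 + Y\right)$ ($E{\left(Y,X \right)} = \left(-2 + Y\right) \left(1 + X\right) = \left(1 + X\right) \left(-2 + Y\right)$)
$A = -10$
$E{\left(K{\left(5 \right)},6 \right)} A = \left(-2 + 1 - 12 + 6 \cdot 1\right) \left(-10\right) = \left(-2 + 1 - 12 + 6\right) \left(-10\right) = \left(-7\right) \left(-10\right) = 70$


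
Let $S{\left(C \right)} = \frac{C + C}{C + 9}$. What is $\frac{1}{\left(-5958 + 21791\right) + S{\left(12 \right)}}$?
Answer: $\frac{7}{110839} \approx 6.3155 \cdot 10^{-5}$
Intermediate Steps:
$S{\left(C \right)} = \frac{2 C}{9 + C}$
$\frac{1}{\left(-5958 + 21791\right) + S{\left(12 \right)}} = \frac{1}{\left(-5958 + 21791\right) + 2 \cdot 12 \frac{1}{9 + 12}} = \frac{1}{15833 + 2 \cdot 12 \cdot \frac{1}{21}} = \frac{1}{15833 + \frac{8}{7}} = \frac{1}{\frac{110839}{7}} = \frac{7}{110839}$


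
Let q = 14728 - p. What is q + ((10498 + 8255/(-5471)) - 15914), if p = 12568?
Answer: -17821831/5471 ≈ -3257.5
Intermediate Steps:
q = 2160 (q = 14728 - 1*12568 = 14728 - 12568 = 2160)
q + ((10498 + 8255/(-5471)) - 15914) = 2160 + ((10498 + 8255/(-5471)) - 15914) = 2160 + ((10498 + 8255*(-1/5471)) - 15914) = 2160 + ((10498 - 8255/5471) - 15914) = 2160 + (57426303/5471 - 15914) = 2160 - 29639191/5471 = -17821831/5471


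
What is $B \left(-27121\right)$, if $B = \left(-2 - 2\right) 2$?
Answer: $216968$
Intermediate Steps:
$B = -8$ ($B = \left(-2 - 2\right) 2 = \left(-4\right) 2 = -8$)
$B \left(-27121\right) = \left(-8\right) \left(-27121\right) = 216968$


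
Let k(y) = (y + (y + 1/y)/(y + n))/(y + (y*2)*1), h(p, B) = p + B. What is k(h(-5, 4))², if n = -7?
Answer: 1/16 ≈ 0.062500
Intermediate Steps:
h(p, B) = B + p
k(y) = (y + (y + 1/y)/(-7 + y))/(3*y) (k(y) = (y + (y + 1/y)/(y - 7))/(y + (y*2)*1) = (y + (y + 1/y)/(-7 + y))/(y + (2*y)*1) = (y + (y + 1/y)/(-7 + y))/(y + 2*y) = (y + (y + 1/y)/(-7 + y))/((3*y)) = (y + (y + 1/y)/(-7 + y))*(1/(3*y)) = (y + (y + 1/y)/(-7 + y))/(3*y))
k(h(-5, 4))² = ((1 + (4 - 5)³ - 6*(4 - 5)²)/(3*(4 - 5)²*(-7 + (4 - 5))))² = ((⅓)*(1 + (-1)³ - 6*(-1)²)/((-1)²*(-7 - 1)))² = ((⅓)*1*(1 - 1 - 6*1)/(-8))² = ((⅓)*1*(-⅛)*(1 - 1 - 6))² = ((⅓)*1*(-⅛)*(-6))² = (¼)² = 1/16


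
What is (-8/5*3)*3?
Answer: -72/5 ≈ -14.400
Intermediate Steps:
(-8/5*3)*3 = (-8*⅕*3)*3 = -8/5*3*3 = -24/5*3 = -72/5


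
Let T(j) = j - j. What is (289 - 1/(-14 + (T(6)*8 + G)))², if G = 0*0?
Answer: 16378209/196 ≈ 83562.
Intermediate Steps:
T(j) = 0
G = 0
(289 - 1/(-14 + (T(6)*8 + G)))² = (289 - 1/(-14 + (0*8 + 0)))² = (289 - 1/(-14 + (0 + 0)))² = (289 - 1/(-14 + 0))² = (289 - 1/(-14))² = (289 - 1*(-1/14))² = (289 + 1/14)² = (4047/14)² = 16378209/196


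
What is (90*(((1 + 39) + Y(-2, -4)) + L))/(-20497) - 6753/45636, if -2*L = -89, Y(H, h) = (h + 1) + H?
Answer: -154980607/311800364 ≈ -0.49705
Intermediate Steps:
Y(H, h) = 1 + H + h (Y(H, h) = (1 + h) + H = 1 + H + h)
L = 89/2 (L = -½*(-89) = 89/2 ≈ 44.500)
(90*(((1 + 39) + Y(-2, -4)) + L))/(-20497) - 6753/45636 = (90*(((1 + 39) + (1 - 2 - 4)) + 89/2))/(-20497) - 6753/45636 = (90*((40 - 5) + 89/2))*(-1/20497) - 6753*1/45636 = (90*(35 + 89/2))*(-1/20497) - 2251/15212 = (90*(159/2))*(-1/20497) - 2251/15212 = 7155*(-1/20497) - 2251/15212 = -7155/20497 - 2251/15212 = -154980607/311800364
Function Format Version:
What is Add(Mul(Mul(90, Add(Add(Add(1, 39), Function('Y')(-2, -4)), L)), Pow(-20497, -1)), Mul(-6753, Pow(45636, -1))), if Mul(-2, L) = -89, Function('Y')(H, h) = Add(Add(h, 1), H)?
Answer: Rational(-154980607, 311800364) ≈ -0.49705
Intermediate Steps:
Function('Y')(H, h) = Add(1, H, h) (Function('Y')(H, h) = Add(Add(1, h), H) = Add(1, H, h))
L = Rational(89, 2) (L = Mul(Rational(-1, 2), -89) = Rational(89, 2) ≈ 44.500)
Add(Mul(Mul(90, Add(Add(Add(1, 39), Function('Y')(-2, -4)), L)), Pow(-20497, -1)), Mul(-6753, Pow(45636, -1))) = Add(Mul(Mul(90, Add(Add(Add(1, 39), Add(1, -2, -4)), Rational(89, 2))), Pow(-20497, -1)), Mul(-6753, Pow(45636, -1))) = Add(Mul(Mul(90, Add(Add(40, -5), Rational(89, 2))), Rational(-1, 20497)), Mul(-6753, Rational(1, 45636))) = Add(Mul(Mul(90, Add(35, Rational(89, 2))), Rational(-1, 20497)), Rational(-2251, 15212)) = Add(Mul(Mul(90, Rational(159, 2)), Rational(-1, 20497)), Rational(-2251, 15212)) = Add(Mul(7155, Rational(-1, 20497)), Rational(-2251, 15212)) = Add(Rational(-7155, 20497), Rational(-2251, 15212)) = Rational(-154980607, 311800364)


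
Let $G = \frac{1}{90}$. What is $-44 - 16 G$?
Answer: $- \frac{1988}{45} \approx -44.178$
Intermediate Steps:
$G = \frac{1}{90} \approx 0.011111$
$-44 - 16 G = -44 - \frac{8}{45} = - \frac{1988}{45}$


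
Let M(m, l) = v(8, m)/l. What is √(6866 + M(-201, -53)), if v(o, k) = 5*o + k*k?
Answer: √17143221/53 ≈ 78.121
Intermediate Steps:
v(o, k) = k² + 5*o (v(o, k) = 5*o + k² = k² + 5*o)
M(m, l) = (40 + m²)/l (M(m, l) = (m² + 5*8)/l = (m² + 40)/l = (40 + m²)/l)
√(6866 + M(-201, -53)) = √(6866 + (40 + (-201)²)/(-53)) = √(6866 - (40 + 40401)/53) = √(6866 - 1/53*40441) = √(6866 - 40441/53) = √(323457/53) = √17143221/53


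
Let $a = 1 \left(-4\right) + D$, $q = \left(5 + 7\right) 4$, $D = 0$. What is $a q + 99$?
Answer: $-93$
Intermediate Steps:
$q = 48$ ($q = 12 \cdot 4 = 48$)
$a = -4$ ($a = 1 \left(-4\right) + 0 = -4 + 0 = -4$)
$a q + 99 = \left(-4\right) 48 + 99 = -192 + 99 = -93$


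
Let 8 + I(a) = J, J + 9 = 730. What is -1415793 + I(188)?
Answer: -1415080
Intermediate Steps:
J = 721 (J = -9 + 730 = 721)
I(a) = 713 (I(a) = -8 + 721 = 713)
-1415793 + I(188) = -1415793 + 713 = -1415080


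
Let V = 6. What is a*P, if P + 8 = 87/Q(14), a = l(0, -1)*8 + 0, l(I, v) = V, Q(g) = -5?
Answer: -6096/5 ≈ -1219.2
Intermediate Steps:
l(I, v) = 6
a = 48 (a = 6*8 + 0 = 48 + 0 = 48)
P = -127/5 (P = -8 + 87/(-5) = -8 + 87*(-⅕) = -8 - 87/5 = -127/5 ≈ -25.400)
a*P = 48*(-127/5) = -6096/5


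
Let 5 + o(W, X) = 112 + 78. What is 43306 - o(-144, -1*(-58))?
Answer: 43121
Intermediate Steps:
o(W, X) = 185 (o(W, X) = -5 + (112 + 78) = -5 + 190 = 185)
43306 - o(-144, -1*(-58)) = 43306 - 1*185 = 43306 - 185 = 43121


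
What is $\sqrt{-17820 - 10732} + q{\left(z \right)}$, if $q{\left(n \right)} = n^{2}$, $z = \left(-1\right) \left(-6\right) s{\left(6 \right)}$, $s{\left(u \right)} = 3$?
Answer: $324 + 2 i \sqrt{7138} \approx 324.0 + 168.97 i$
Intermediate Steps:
$z = 18$ ($z = \left(-1\right) \left(-6\right) 3 = 6 \cdot 3 = 18$)
$\sqrt{-17820 - 10732} + q{\left(z \right)} = \sqrt{-17820 - 10732} + 18^{2} = \sqrt{-28552} + 324 = 2 i \sqrt{7138} + 324 = 324 + 2 i \sqrt{7138}$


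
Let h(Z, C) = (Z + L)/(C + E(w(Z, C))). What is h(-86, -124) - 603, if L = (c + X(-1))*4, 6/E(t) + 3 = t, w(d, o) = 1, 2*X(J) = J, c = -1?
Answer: -76489/127 ≈ -602.28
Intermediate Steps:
X(J) = J/2
E(t) = 6/(-3 + t)
L = -6 (L = (-1 + (1/2)*(-1))*4 = (-1 - 1/2)*4 = -3/2*4 = -6)
h(Z, C) = (-6 + Z)/(-3 + C) (h(Z, C) = (Z - 6)/(C + 6/(-3 + 1)) = (-6 + Z)/(C + 6/(-2)) = (-6 + Z)/(C + 6*(-1/2)) = (-6 + Z)/(C - 3) = (-6 + Z)/(-3 + C))
h(-86, -124) - 603 = (-6 - 86)/(-3 - 124) - 603 = -92/(-127) - 603 = -1/127*(-92) - 603 = 92/127 - 603 = -76489/127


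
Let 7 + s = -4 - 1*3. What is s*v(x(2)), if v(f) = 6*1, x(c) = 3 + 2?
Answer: -84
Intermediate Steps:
x(c) = 5
v(f) = 6
s = -14 (s = -7 + (-4 - 1*3) = -7 + (-4 - 3) = -7 - 7 = -14)
s*v(x(2)) = -14*6 = -84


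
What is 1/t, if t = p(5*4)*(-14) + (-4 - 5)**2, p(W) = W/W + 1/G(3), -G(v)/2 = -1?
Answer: 1/60 ≈ 0.016667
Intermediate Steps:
G(v) = 2 (G(v) = -2*(-1) = 2)
p(W) = 3/2 (p(W) = W/W + 1/2 = 1 + 1*(1/2) = 1 + 1/2 = 3/2)
t = 60 (t = (3/2)*(-14) + (-4 - 5)**2 = -21 + (-9)**2 = -21 + 81 = 60)
1/t = 1/60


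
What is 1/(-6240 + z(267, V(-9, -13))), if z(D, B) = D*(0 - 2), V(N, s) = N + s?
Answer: -1/6774 ≈ -0.00014762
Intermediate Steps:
z(D, B) = -2*D (z(D, B) = D*(-2) = -2*D)
1/(-6240 + z(267, V(-9, -13))) = 1/(-6240 - 2*267) = 1/(-6240 - 534) = 1/(-6774) = -1/6774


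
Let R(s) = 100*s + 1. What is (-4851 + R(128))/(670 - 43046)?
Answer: -3975/21188 ≈ -0.18761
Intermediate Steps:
R(s) = 1 + 100*s
(-4851 + R(128))/(670 - 43046) = (-4851 + (1 + 100*128))/(670 - 43046) = (-4851 + (1 + 12800))/(-42376) = (-4851 + 12801)*(-1/42376) = 7950*(-1/42376) = -3975/21188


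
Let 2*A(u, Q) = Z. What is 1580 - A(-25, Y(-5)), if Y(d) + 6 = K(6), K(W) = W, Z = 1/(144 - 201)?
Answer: 180121/114 ≈ 1580.0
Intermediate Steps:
Z = -1/57 (Z = 1/(-57) = -1/57 ≈ -0.017544)
Y(d) = 0 (Y(d) = -6 + 6 = 0)
A(u, Q) = -1/114 (A(u, Q) = (1/2)*(-1/57) = -1/114)
1580 - A(-25, Y(-5)) = 1580 - 1*(-1/114) = 1580 + 1/114 = 180121/114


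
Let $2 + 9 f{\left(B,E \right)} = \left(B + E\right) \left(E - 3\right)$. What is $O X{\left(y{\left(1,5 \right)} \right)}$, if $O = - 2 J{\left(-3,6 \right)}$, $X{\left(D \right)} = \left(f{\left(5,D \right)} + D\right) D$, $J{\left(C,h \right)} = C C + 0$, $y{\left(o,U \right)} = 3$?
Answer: $-150$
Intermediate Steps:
$f{\left(B,E \right)} = - \frac{2}{9} + \frac{\left(-3 + E\right) \left(B + E\right)}{9}$ ($f{\left(B,E \right)} = - \frac{2}{9} + \frac{\left(B + E\right) \left(E - 3\right)}{9} = - \frac{2}{9} + \frac{\left(B + E\right) \left(-3 + E\right)}{9} = - \frac{2}{9} + \frac{\left(-3 + E\right) \left(B + E\right)}{9}$)
$J{\left(C,h \right)} = C^{2}$ ($J{\left(C,h \right)} = C^{2} + 0 = C^{2}$)
$X{\left(D \right)} = D \left(- \frac{17}{9} + \frac{D^{2}}{9} + \frac{11 D}{9}\right)$ ($X{\left(D \right)} = \left(\left(- \frac{2}{9} - \frac{5}{3} - \frac{D}{3} + \frac{D^{2}}{9} + \frac{1}{9} \cdot 5 D\right) + D\right) D = \left(\left(- \frac{2}{9} - \frac{5}{3} - \frac{D}{3} + \frac{D^{2}}{9} + \frac{5 D}{9}\right) + D\right) D = \left(\left(- \frac{17}{9} + \frac{D^{2}}{9} + \frac{2 D}{9}\right) + D\right) D = \left(- \frac{17}{9} + \frac{D^{2}}{9} + \frac{11 D}{9}\right) D = D \left(- \frac{17}{9} + \frac{D^{2}}{9} + \frac{11 D}{9}\right)$)
$O = -18$ ($O = - 2 \left(-3\right)^{2} = \left(-2\right) 9 = -18$)
$O X{\left(y{\left(1,5 \right)} \right)} = - 18 \cdot \frac{1}{9} \cdot 3 \left(-17 + 3^{2} + 11 \cdot 3\right) = - 18 \cdot \frac{1}{9} \cdot 3 \left(-17 + 9 + 33\right) = - 18 \cdot \frac{1}{9} \cdot 3 \cdot 25 = \left(-18\right) \frac{25}{3} = -150$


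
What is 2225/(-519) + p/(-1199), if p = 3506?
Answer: -4487389/622281 ≈ -7.2112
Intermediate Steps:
2225/(-519) + p/(-1199) = 2225/(-519) + 3506/(-1199) = 2225*(-1/519) + 3506*(-1/1199) = -2225/519 - 3506/1199 = -4487389/622281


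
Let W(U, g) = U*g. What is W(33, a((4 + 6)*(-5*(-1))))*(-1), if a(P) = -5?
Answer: 165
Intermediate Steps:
W(33, a((4 + 6)*(-5*(-1))))*(-1) = (33*(-5))*(-1) = -165*(-1) = 165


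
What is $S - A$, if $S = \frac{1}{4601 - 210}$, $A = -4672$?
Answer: $\frac{20514753}{4391} \approx 4672.0$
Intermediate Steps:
$S = \frac{1}{4391} \approx 0.00022774$
$S - A = \frac{1}{4391} - -4672 = \frac{1}{4391} + 4672 = \frac{20514753}{4391}$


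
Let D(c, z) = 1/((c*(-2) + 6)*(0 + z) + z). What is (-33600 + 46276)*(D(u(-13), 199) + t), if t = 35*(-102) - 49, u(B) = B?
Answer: -301257461072/6567 ≈ -4.5874e+7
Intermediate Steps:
t = -3619 (t = -3570 - 49 = -3619)
D(c, z) = 1/(z + z*(6 - 2*c)) (D(c, z) = 1/((-2*c + 6)*z + z) = 1/((6 - 2*c)*z + z) = 1/(z*(6 - 2*c) + z) = 1/(z + z*(6 - 2*c)))
(-33600 + 46276)*(D(u(-13), 199) + t) = (-33600 + 46276)*(-1/(199*(-7 + 2*(-13))) - 3619) = 12676*(-1*1/199/(-7 - 26) - 3619) = 12676*(-1*1/199/(-33) - 3619) = 12676*(-1*1/199*(-1/33) - 3619) = 12676*(1/6567 - 3619) = 12676*(-23765972/6567) = -301257461072/6567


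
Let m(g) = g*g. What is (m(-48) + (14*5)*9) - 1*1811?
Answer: 1123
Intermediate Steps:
m(g) = g²
(m(-48) + (14*5)*9) - 1*1811 = ((-48)² + (14*5)*9) - 1*1811 = (2304 + 70*9) - 1811 = (2304 + 630) - 1811 = 2934 - 1811 = 1123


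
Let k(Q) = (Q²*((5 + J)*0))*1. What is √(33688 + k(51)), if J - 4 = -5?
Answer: 2*√8422 ≈ 183.54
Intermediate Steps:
J = -1 (J = 4 - 5 = -1)
k(Q) = 0 (k(Q) = (Q²*((5 - 1)*0))*1 = (Q²*(4*0))*1 = (Q²*0)*1 = 0*1 = 0)
√(33688 + k(51)) = √(33688 + 0) = √33688 = 2*√8422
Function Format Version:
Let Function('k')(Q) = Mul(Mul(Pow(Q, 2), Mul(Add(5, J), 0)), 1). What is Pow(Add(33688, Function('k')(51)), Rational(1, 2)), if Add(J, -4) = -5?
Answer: Mul(2, Pow(8422, Rational(1, 2))) ≈ 183.54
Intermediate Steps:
J = -1 (J = Add(4, -5) = -1)
Function('k')(Q) = 0 (Function('k')(Q) = Mul(Mul(Pow(Q, 2), Mul(Add(5, -1), 0)), 1) = Mul(Mul(Pow(Q, 2), Mul(4, 0)), 1) = Mul(Mul(Pow(Q, 2), 0), 1) = Mul(0, 1) = 0)
Pow(Add(33688, Function('k')(51)), Rational(1, 2)) = Pow(Add(33688, 0), Rational(1, 2)) = Pow(33688, Rational(1, 2)) = Mul(2, Pow(8422, Rational(1, 2)))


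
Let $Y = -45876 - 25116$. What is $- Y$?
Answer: $70992$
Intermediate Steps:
$Y = -70992$
$- Y = \left(-1\right) \left(-70992\right) = 70992$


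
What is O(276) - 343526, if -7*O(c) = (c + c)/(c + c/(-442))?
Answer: -1060465646/3087 ≈ -3.4353e+5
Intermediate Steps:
O(c) = -884/3087 (O(c) = -(c + c)/(7*(c + c/(-442))) = -2*c/(7*(c + c*(-1/442))) = -2*c/(7*(c - c/442)) = -2*c/(7*(441*c/442)) = -2*c*442/(441*c)/7 = -⅐*884/441 = -884/3087)
O(276) - 343526 = -884/3087 - 343526 = -1060465646/3087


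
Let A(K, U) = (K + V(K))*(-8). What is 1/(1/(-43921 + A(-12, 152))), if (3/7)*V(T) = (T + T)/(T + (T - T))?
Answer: -131587/3 ≈ -43862.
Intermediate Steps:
V(T) = 14/3 (V(T) = 7*((T + T)/(T + (T - T)))/3 = 7*((2*T)/(T + 0))/3 = 7*((2*T)/T)/3 = (7/3)*2 = 14/3)
A(K, U) = -112/3 - 8*K (A(K, U) = (K + 14/3)*(-8) = (14/3 + K)*(-8) = -112/3 - 8*K)
1/(1/(-43921 + A(-12, 152))) = 1/(1/(-43921 + (-112/3 - 8*(-12)))) = 1/(1/(-43921 + (-112/3 + 96))) = 1/(1/(-43921 + 176/3)) = 1/(1/(-131587/3)) = 1/(-3/131587) = -131587/3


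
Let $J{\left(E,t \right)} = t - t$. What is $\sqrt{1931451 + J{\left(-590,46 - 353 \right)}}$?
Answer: $\sqrt{1931451} \approx 1389.8$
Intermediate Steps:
$J{\left(E,t \right)} = 0$
$\sqrt{1931451 + J{\left(-590,46 - 353 \right)}} = \sqrt{1931451 + 0} = \sqrt{1931451}$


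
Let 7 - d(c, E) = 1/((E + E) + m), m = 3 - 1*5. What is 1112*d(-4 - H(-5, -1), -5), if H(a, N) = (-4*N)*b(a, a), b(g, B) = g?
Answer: 23630/3 ≈ 7876.7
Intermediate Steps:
m = -2 (m = 3 - 5 = -2)
H(a, N) = -4*N*a (H(a, N) = (-4*N)*a = -4*N*a)
d(c, E) = 7 - 1/(-2 + 2*E) (d(c, E) = 7 - 1/((E + E) - 2) = 7 - 1/(2*E - 2) = 7 - 1/(-2 + 2*E))
1112*d(-4 - H(-5, -1), -5) = 1112*((-15 + 14*(-5))/(2*(-1 - 5))) = 1112*((½)*(-15 - 70)/(-6)) = 1112*((½)*(-⅙)*(-85)) = 1112*(85/12) = 23630/3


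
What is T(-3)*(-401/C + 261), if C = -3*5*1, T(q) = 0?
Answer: 0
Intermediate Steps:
C = -15 (C = -15*1 = -15)
T(-3)*(-401/C + 261) = 0*(-401/(-15) + 261) = 0*(-401*(-1/15) + 261) = 0*(401/15 + 261) = 0*(4316/15) = 0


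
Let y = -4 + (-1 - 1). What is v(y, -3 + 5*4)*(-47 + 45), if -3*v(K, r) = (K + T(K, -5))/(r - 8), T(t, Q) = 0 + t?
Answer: -8/9 ≈ -0.88889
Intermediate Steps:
T(t, Q) = t
y = -6 (y = -4 - 2 = -6)
v(K, r) = -2*K/(3*(-8 + r)) (v(K, r) = -(K + K)/(3*(r - 8)) = -2*K/(3*(-8 + r)))
v(y, -3 + 5*4)*(-47 + 45) = (-2*(-6)/(-24 + 3*(-3 + 5*4)))*(-47 + 45) = -2*(-6)/(-24 + 3*(-3 + 20))*(-2) = -2*(-6)/(-24 + 3*17)*(-2) = -2*(-6)/(-24 + 51)*(-2) = -2*(-6)/27*(-2) = -2*(-6)*1/27*(-2) = (4/9)*(-2) = -8/9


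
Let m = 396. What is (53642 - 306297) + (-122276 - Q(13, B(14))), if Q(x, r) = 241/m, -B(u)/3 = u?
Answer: -148472917/396 ≈ -3.7493e+5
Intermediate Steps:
B(u) = -3*u
Q(x, r) = 241/396
(53642 - 306297) + (-122276 - Q(13, B(14))) = (53642 - 306297) + (-122276 - 1*241/396) = -252655 + (-122276 - 241/396) = -252655 - 48421537/396 = -148472917/396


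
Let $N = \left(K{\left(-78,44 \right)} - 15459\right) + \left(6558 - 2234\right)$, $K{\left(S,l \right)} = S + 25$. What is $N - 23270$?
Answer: $-34458$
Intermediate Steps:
$K{\left(S,l \right)} = 25 + S$
$N = -11188$ ($N = \left(\left(25 - 78\right) - 15459\right) + \left(6558 - 2234\right) = \left(-53 - 15459\right) + \left(6558 - 2234\right) = -15512 + 4324 = -11188$)
$N - 23270 = -11188 - 23270 = -34458$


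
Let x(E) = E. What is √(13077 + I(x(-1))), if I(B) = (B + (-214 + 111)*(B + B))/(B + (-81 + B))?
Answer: √90070438/83 ≈ 114.34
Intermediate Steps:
I(B) = -205*B/(-81 + 2*B) (I(B) = (B - 206*B)/(-81 + 2*B) = (-205*B)/(-81 + 2*B) = -205*B/(-81 + 2*B))
√(13077 + I(x(-1))) = √(13077 - 205*(-1)/(-81 + 2*(-1))) = √(13077 - 205*(-1)/(-81 - 2)) = √(13077 - 205*(-1)/(-83)) = √(13077 - 205*(-1)*(-1/83)) = √(13077 - 205/83) = √(1085186/83) = √90070438/83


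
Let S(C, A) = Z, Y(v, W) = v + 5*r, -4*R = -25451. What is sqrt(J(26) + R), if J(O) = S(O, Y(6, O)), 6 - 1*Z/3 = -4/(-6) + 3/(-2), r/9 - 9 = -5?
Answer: 3*sqrt(2837)/2 ≈ 79.895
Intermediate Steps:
R = 25451/4 (R = -1/4*(-25451) = 25451/4 ≈ 6362.8)
r = 36 (r = 81 + 9*(-5) = 81 - 45 = 36)
Z = 41/2 (Z = 18 - 3*(-4/(-6) + 3/(-2)) = 18 - 3*(-4*(-1/6) + 3*(-1/2)) = 18 - 3*(2/3 - 3/2) = 18 - 3*(-5/6) = 18 + 5/2 = 41/2 ≈ 20.500)
Y(v, W) = 180 + v (Y(v, W) = v + 5*36 = v + 180 = 180 + v)
S(C, A) = 41/2
J(O) = 41/2
sqrt(J(26) + R) = sqrt(41/2 + 25451/4) = sqrt(25533/4) = 3*sqrt(2837)/2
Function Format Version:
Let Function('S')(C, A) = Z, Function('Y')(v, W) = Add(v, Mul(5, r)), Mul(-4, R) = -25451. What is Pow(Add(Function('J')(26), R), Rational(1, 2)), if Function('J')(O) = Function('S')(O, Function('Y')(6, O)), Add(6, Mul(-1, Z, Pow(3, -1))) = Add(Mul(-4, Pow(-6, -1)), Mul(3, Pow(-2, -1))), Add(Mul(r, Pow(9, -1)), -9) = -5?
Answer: Mul(Rational(3, 2), Pow(2837, Rational(1, 2))) ≈ 79.895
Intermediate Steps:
R = Rational(25451, 4) (R = Mul(Rational(-1, 4), -25451) = Rational(25451, 4) ≈ 6362.8)
r = 36 (r = Add(81, Mul(9, -5)) = Add(81, -45) = 36)
Z = Rational(41, 2) (Z = Add(18, Mul(-3, Add(Mul(-4, Pow(-6, -1)), Mul(3, Pow(-2, -1))))) = Add(18, Mul(-3, Add(Mul(-4, Rational(-1, 6)), Mul(3, Rational(-1, 2))))) = Add(18, Mul(-3, Add(Rational(2, 3), Rational(-3, 2)))) = Add(18, Mul(-3, Rational(-5, 6))) = Add(18, Rational(5, 2)) = Rational(41, 2) ≈ 20.500)
Function('Y')(v, W) = Add(180, v) (Function('Y')(v, W) = Add(v, Mul(5, 36)) = Add(v, 180) = Add(180, v))
Function('S')(C, A) = Rational(41, 2)
Function('J')(O) = Rational(41, 2)
Pow(Add(Function('J')(26), R), Rational(1, 2)) = Pow(Add(Rational(41, 2), Rational(25451, 4)), Rational(1, 2)) = Pow(Rational(25533, 4), Rational(1, 2)) = Mul(Rational(3, 2), Pow(2837, Rational(1, 2)))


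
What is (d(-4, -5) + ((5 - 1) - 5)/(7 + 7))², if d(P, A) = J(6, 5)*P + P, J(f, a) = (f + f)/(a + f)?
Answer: 1687401/23716 ≈ 71.150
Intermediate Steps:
J(f, a) = 2*f/(a + f) (J(f, a) = (2*f)/(a + f) = 2*f/(a + f))
d(P, A) = 23*P/11 (d(P, A) = (2*6/(5 + 6))*P + P = (2*6/11)*P + P = (2*6*(1/11))*P + P = 12*P/11 + P = 23*P/11)
(d(-4, -5) + ((5 - 1) - 5)/(7 + 7))² = ((23/11)*(-4) + ((5 - 1) - 5)/(7 + 7))² = (-92/11 + (4 - 5)/14)² = (-92/11 - 1*1/14)² = (-92/11 - 1/14)² = (-1299/154)² = 1687401/23716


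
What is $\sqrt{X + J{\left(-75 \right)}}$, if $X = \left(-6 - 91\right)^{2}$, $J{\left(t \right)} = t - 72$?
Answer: $\sqrt{9262} \approx 96.239$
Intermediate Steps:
$J{\left(t \right)} = -72 + t$
$X = 9409$ ($X = \left(-97\right)^{2} = 9409$)
$\sqrt{X + J{\left(-75 \right)}} = \sqrt{9409 - 147} = \sqrt{9262}$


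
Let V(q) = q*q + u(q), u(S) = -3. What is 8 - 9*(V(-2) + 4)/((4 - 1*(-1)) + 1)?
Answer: ½ ≈ 0.50000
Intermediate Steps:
V(q) = -3 + q² (V(q) = q*q - 3 = q² - 3 = -3 + q²)
8 - 9*(V(-2) + 4)/((4 - 1*(-1)) + 1) = 8 - 9*((-3 + (-2)²) + 4)/((4 - 1*(-1)) + 1) = 8 - 9*((-3 + 4) + 4)/((4 + 1) + 1) = 8 - 9*(1 + 4)/(5 + 1) = 8 - 45/6 = 8 - 9*⅚ = 8 - 15/2 = ½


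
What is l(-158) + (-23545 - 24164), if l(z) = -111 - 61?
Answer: -47881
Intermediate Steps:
l(z) = -172
l(-158) + (-23545 - 24164) = -172 + (-23545 - 24164) = -172 - 47709 = -47881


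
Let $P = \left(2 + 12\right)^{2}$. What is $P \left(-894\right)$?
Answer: $-175224$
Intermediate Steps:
$P = 196$ ($P = 14^{2} = 196$)
$P \left(-894\right) = 196 \left(-894\right) = -175224$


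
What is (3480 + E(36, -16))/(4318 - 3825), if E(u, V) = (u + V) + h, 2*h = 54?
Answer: 3527/493 ≈ 7.1542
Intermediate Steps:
h = 27 (h = (½)*54 = 27)
E(u, V) = 27 + V + u (E(u, V) = (u + V) + 27 = (V + u) + 27 = 27 + V + u)
(3480 + E(36, -16))/(4318 - 3825) = (3480 + (27 - 16 + 36))/(4318 - 3825) = (3480 + 47)/493 = 3527*(1/493) = 3527/493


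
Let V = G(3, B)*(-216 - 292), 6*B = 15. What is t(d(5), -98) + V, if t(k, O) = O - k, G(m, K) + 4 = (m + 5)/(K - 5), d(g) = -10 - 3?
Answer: 17863/5 ≈ 3572.6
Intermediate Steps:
d(g) = -13
B = 5/2 (B = (1/6)*15 = 5/2 ≈ 2.5000)
G(m, K) = -4 + (5 + m)/(-5 + K) (G(m, K) = -4 + (m + 5)/(K - 5) = -4 + (5 + m)/(-5 + K))
V = 18288/5 (V = ((25 + 3 - 4*5/2)/(-5 + 5/2))*(-216 - 292) = ((25 + 3 - 10)/(-5/2))*(-508) = -2/5*18*(-508) = -36/5*(-508) = 18288/5 ≈ 3657.6)
t(d(5), -98) + V = (-98 - 1*(-13)) + 18288/5 = (-98 + 13) + 18288/5 = -85 + 18288/5 = 17863/5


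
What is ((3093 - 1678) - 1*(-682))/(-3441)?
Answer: -699/1147 ≈ -0.60942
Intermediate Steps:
((3093 - 1678) - 1*(-682))/(-3441) = (1415 + 682)*(-1/3441) = 2097*(-1/3441) = -699/1147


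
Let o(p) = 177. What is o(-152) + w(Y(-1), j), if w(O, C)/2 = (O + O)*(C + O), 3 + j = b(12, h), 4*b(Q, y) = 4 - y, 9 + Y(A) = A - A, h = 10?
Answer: 663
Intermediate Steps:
Y(A) = -9 (Y(A) = -9 + (A - A) = -9 + 0 = -9)
b(Q, y) = 1 - y/4 (b(Q, y) = (4 - y)/4 = 1 - y/4)
j = -9/2 (j = -3 + (1 - ¼*10) = -3 + (1 - 5/2) = -3 - 3/2 = -9/2 ≈ -4.5000)
w(O, C) = 4*O*(C + O) (w(O, C) = 2*((O + O)*(C + O)) = 2*((2*O)*(C + O)) = 2*(2*O*(C + O)) = 4*O*(C + O))
o(-152) + w(Y(-1), j) = 177 + 4*(-9)*(-9/2 - 9) = 177 + 4*(-9)*(-27/2) = 177 + 486 = 663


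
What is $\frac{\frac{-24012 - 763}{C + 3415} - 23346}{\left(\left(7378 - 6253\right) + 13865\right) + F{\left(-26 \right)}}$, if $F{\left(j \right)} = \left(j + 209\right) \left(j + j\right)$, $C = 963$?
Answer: $- \frac{6013739}{1409716} \approx -4.2659$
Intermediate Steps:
$F{\left(j \right)} = 2 j \left(209 + j\right)$ ($F{\left(j \right)} = \left(209 + j\right) 2 j = 2 j \left(209 + j\right)$)
$\frac{\frac{-24012 - 763}{C + 3415} - 23346}{\left(\left(7378 - 6253\right) + 13865\right) + F{\left(-26 \right)}} = \frac{\frac{-24012 - 763}{963 + 3415} - 23346}{\left(\left(7378 - 6253\right) + 13865\right) + 2 \left(-26\right) \left(209 - 26\right)} = \frac{- \frac{24775}{4378} - 23346}{\left(1125 + 13865\right) + 2 \left(-26\right) 183} = \frac{\left(-24775\right) \frac{1}{4378} - 23346}{14990 - 9516} = \frac{- \frac{24775}{4378} - 23346}{5474} = \left(- \frac{102233563}{4378}\right) \frac{1}{5474} = - \frac{6013739}{1409716}$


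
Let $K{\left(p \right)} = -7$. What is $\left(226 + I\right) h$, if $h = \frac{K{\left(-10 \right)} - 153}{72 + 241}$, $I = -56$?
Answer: $- \frac{27200}{313} \approx -86.901$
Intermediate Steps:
$h = - \frac{160}{313}$ ($h = \frac{-7 - 153}{72 + 241} = - \frac{160}{313} \approx -0.51118$)
$\left(226 + I\right) h = \left(226 - 56\right) \left(- \frac{160}{313}\right) = 170 \left(- \frac{160}{313}\right) = - \frac{27200}{313}$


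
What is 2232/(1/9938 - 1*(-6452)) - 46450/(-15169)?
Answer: 3314845864754/972635931113 ≈ 3.4081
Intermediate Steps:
2232/(1/9938 - 1*(-6452)) - 46450/(-15169) = 2232/(1/9938 + 6452) - 46450*(-1/15169) = 2232/(64119977/9938) + 46450/15169 = 2232*(9938/64119977) + 46450/15169 = 22181616/64119977 + 46450/15169 = 3314845864754/972635931113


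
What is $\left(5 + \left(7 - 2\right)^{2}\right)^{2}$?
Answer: $900$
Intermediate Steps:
$\left(5 + \left(7 - 2\right)^{2}\right)^{2} = \left(5 + 5^{2}\right)^{2} = \left(5 + 25\right)^{2} = 30^{2} = 900$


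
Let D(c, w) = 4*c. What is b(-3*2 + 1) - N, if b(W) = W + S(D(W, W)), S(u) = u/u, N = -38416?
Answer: 38412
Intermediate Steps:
S(u) = 1
b(W) = 1 + W (b(W) = W + 1 = 1 + W)
b(-3*2 + 1) - N = (1 + (-3*2 + 1)) - 1*(-38416) = (1 + (-6 + 1)) + 38416 = (1 - 5) + 38416 = -4 + 38416 = 38412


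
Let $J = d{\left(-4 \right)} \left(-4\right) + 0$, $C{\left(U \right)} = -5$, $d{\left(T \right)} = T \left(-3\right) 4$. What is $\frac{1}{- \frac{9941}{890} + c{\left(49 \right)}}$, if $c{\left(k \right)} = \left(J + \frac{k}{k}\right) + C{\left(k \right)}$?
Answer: $- \frac{890}{184381} \approx -0.004827$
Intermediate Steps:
$d{\left(T \right)} = - 12 T$ ($d{\left(T \right)} = - 3 T 4 = - 12 T$)
$J = -192$ ($J = \left(-12\right) \left(-4\right) \left(-4\right) + 0 = 48 \left(-4\right) + 0 = -192 + 0 = -192$)
$c{\left(k \right)} = -196$ ($c{\left(k \right)} = \left(-192 + \frac{k}{k}\right) - 5 = \left(-192 + 1\right) - 5 = -191 - 5 = -196$)
$\frac{1}{- \frac{9941}{890} + c{\left(49 \right)}} = \frac{1}{- \frac{9941}{890} - 196} = \frac{1}{- \frac{184381}{890}} = - \frac{890}{184381}$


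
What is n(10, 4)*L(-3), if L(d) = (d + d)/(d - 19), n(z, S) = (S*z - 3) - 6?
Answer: 93/11 ≈ 8.4545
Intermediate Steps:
n(z, S) = -9 + S*z (n(z, S) = (-3 + S*z) - 6 = -9 + S*z)
L(d) = 2*d/(-19 + d) (L(d) = (2*d)/(-19 + d) = 2*d/(-19 + d))
n(10, 4)*L(-3) = (-9 + 4*10)*(2*(-3)/(-19 - 3)) = (-9 + 40)*(2*(-3)/(-22)) = 31*(2*(-3)*(-1/22)) = 31*(3/11) = 93/11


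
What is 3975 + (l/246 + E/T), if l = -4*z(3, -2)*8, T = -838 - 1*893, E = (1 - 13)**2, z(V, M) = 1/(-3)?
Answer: 846320695/212913 ≈ 3975.0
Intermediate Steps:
z(V, M) = -1/3
E = 144 (E = (-12)**2 = 144)
T = -1731 (T = -838 - 893 = -1731)
l = 32/3 (l = -4*(-1/3)*8 = (4/3)*8 = 32/3 ≈ 10.667)
3975 + (l/246 + E/T) = 3975 + ((32/3)/246 + 144/(-1731)) = 3975 + ((32/3)*(1/246) + 144*(-1/1731)) = 3975 + (16/369 - 48/577) = 3975 - 8480/212913 = 846320695/212913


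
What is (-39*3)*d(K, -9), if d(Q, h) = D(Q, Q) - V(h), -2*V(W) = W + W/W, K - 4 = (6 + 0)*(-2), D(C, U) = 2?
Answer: 234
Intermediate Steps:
K = -8 (K = 4 + (6 + 0)*(-2) = 4 + 6*(-2) = 4 - 12 = -8)
V(W) = -½ - W/2 (V(W) = -(W + W/W)/2 = -(W + 1)/2 = -(1 + W)/2 = -½ - W/2)
d(Q, h) = 5/2 + h/2 (d(Q, h) = 2 - (-½ - h/2) = 2 + (½ + h/2) = 5/2 + h/2)
(-39*3)*d(K, -9) = (-39*3)*(5/2 + (½)*(-9)) = -117*(5/2 - 9/2) = -117*(-2) = 234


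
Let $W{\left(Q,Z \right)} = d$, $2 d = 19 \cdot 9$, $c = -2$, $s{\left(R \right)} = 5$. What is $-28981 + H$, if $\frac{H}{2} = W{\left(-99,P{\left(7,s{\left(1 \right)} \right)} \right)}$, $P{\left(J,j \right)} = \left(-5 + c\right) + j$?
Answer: $-28810$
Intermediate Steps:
$P{\left(J,j \right)} = -7 + j$ ($P{\left(J,j \right)} = \left(-5 - 2\right) + j = -7 + j$)
$d = \frac{171}{2}$ ($d = \frac{19 \cdot 9}{2} = \frac{1}{2} \cdot 171 = \frac{171}{2} \approx 85.5$)
$W{\left(Q,Z \right)} = \frac{171}{2}$
$H = 171$ ($H = 2 \cdot \frac{171}{2} = 171$)
$-28981 + H = -28981 + 171 = -28810$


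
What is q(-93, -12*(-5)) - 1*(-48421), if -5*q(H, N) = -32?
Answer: 242137/5 ≈ 48427.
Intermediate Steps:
q(H, N) = 32/5 (q(H, N) = -⅕*(-32) = 32/5)
q(-93, -12*(-5)) - 1*(-48421) = 32/5 - 1*(-48421) = 32/5 + 48421 = 242137/5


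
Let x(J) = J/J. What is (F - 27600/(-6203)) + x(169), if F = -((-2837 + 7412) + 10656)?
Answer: -94444090/6203 ≈ -15226.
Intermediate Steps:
x(J) = 1
F = -15231 (F = -(4575 + 10656) = -1*15231 = -15231)
(F - 27600/(-6203)) + x(169) = (-15231 - 27600/(-6203)) + 1 = (-15231 - 27600*(-1/6203)) + 1 = (-15231 + 27600/6203) + 1 = -94450293/6203 + 1 = -94444090/6203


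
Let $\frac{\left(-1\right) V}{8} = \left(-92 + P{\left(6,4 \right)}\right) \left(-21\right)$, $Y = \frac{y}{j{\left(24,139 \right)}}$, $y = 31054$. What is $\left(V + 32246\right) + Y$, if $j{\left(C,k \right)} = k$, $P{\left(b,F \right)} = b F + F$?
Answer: $\frac{3018720}{139} \approx 21717.0$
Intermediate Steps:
$P{\left(b,F \right)} = F + F b$ ($P{\left(b,F \right)} = F b + F = F + F b$)
$Y = \frac{31054}{139} \approx 223.41$
$V = -10752$ ($V = - 8 \left(-92 + 4 \left(1 + 6\right)\right) \left(-21\right) = - 8 \left(-92 + 4 \cdot 7\right) \left(-21\right) = - 8 \left(-92 + 28\right) \left(-21\right) = - 8 \left(\left(-64\right) \left(-21\right)\right) = \left(-8\right) 1344 = -10752$)
$\left(V + 32246\right) + Y = \left(-10752 + 32246\right) + \frac{31054}{139} = 21494 + \frac{31054}{139} = \frac{3018720}{139}$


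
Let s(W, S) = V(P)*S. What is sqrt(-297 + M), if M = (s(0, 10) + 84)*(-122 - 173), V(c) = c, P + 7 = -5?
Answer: 3*sqrt(1147) ≈ 101.60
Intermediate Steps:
P = -12 (P = -7 - 5 = -12)
s(W, S) = -12*S
M = 10620 (M = (-12*10 + 84)*(-122 - 173) = (-120 + 84)*(-295) = -36*(-295) = 10620)
sqrt(-297 + M) = sqrt(-297 + 10620) = sqrt(10323) = 3*sqrt(1147)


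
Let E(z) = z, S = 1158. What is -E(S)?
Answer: -1158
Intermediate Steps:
-E(S) = -1*1158 = -1158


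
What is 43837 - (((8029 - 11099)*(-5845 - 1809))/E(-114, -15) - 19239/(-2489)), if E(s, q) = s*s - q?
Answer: 1360897729174/32384379 ≈ 42023.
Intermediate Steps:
E(s, q) = s² - q
43837 - (((8029 - 11099)*(-5845 - 1809))/E(-114, -15) - 19239/(-2489)) = 43837 - (((8029 - 11099)*(-5845 - 1809))/((-114)² - 1*(-15)) - 19239/(-2489)) = 43837 - ((-3070*(-7654))/(12996 + 15) - 19239*(-1/2489)) = 43837 - (23497780/13011 + 19239/2489) = 43837 - 1*58736293049/32384379 = 43837 - 58736293049/32384379 = 1360897729174/32384379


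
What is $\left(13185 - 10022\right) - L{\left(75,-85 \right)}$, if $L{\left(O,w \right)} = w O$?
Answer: $9538$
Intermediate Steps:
$L{\left(O,w \right)} = O w$
$\left(13185 - 10022\right) - L{\left(75,-85 \right)} = \left(13185 - 10022\right) - 75 \left(-85\right) = 3163 - -6375 = 3163 + 6375 = 9538$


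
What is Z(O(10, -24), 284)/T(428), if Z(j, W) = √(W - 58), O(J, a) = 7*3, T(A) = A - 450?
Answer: -√226/22 ≈ -0.68333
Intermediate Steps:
T(A) = -450 + A
O(J, a) = 21
Z(j, W) = √(-58 + W)
Z(O(10, -24), 284)/T(428) = √(-58 + 284)/(-450 + 428) = √226/(-22) = √226*(-1/22) = -√226/22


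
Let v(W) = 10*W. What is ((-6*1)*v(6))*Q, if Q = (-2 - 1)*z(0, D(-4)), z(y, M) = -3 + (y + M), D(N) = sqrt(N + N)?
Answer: -3240 + 2160*I*sqrt(2) ≈ -3240.0 + 3054.7*I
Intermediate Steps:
D(N) = sqrt(2)*sqrt(N) (D(N) = sqrt(2*N) = sqrt(2)*sqrt(N))
z(y, M) = -3 + M + y (z(y, M) = -3 + (M + y) = -3 + M + y)
Q = 9 - 6*I*sqrt(2) (Q = (-2 - 1)*(-3 + sqrt(2)*sqrt(-4) + 0) = -3*(-3 + sqrt(2)*(2*I) + 0) = -3*(-3 + 2*I*sqrt(2) + 0) = -3*(-3 + 2*I*sqrt(2)) = 9 - 6*I*sqrt(2) ≈ 9.0 - 8.4853*I)
((-6*1)*v(6))*Q = ((-6*1)*(10*6))*(9 - 6*I*sqrt(2)) = (-6*60)*(9 - 6*I*sqrt(2)) = -360*(9 - 6*I*sqrt(2)) = -3240 + 2160*I*sqrt(2)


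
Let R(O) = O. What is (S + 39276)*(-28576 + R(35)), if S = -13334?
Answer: -740410622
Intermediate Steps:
(S + 39276)*(-28576 + R(35)) = (-13334 + 39276)*(-28576 + 35) = 25942*(-28541) = -740410622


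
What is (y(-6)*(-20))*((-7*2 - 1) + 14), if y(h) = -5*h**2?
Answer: -3600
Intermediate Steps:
(y(-6)*(-20))*((-7*2 - 1) + 14) = (-5*(-6)**2*(-20))*((-7*2 - 1) + 14) = (-5*36*(-20))*((-14 - 1) + 14) = (-180*(-20))*(-15 + 14) = 3600*(-1) = -3600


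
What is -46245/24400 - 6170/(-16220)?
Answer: -5995459/3957680 ≈ -1.5149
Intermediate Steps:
-46245/24400 - 6170/(-16220) = -46245*1/24400 - 6170*(-1/16220) = -9249/4880 + 617/1622 = -5995459/3957680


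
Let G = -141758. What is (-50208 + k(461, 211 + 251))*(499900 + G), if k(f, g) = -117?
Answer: -18023496150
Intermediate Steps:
(-50208 + k(461, 211 + 251))*(499900 + G) = (-50208 - 117)*(499900 - 141758) = -50325*358142 = -18023496150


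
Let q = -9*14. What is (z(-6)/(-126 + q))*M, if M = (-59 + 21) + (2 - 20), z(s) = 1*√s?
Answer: 2*I*√6/9 ≈ 0.54433*I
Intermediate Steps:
q = -126
z(s) = √s
M = -56 (M = -38 - 18 = -56)
(z(-6)/(-126 + q))*M = (√(-6)/(-126 - 126))*(-56) = ((I*√6)/(-252))*(-56) = -I*√6/252*(-56) = 2*I*√6/9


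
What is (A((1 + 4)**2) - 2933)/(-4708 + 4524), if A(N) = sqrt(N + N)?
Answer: 2933/184 - 5*sqrt(2)/184 ≈ 15.902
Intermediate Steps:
A(N) = sqrt(2)*sqrt(N) (A(N) = sqrt(2*N) = sqrt(2)*sqrt(N))
(A((1 + 4)**2) - 2933)/(-4708 + 4524) = (sqrt(2)*sqrt((1 + 4)**2) - 2933)/(-4708 + 4524) = (sqrt(2)*sqrt(5**2) - 2933)/(-184) = (sqrt(2)*sqrt(25) - 2933)*(-1/184) = (sqrt(2)*5 - 2933)*(-1/184) = (5*sqrt(2) - 2933)*(-1/184) = (-2933 + 5*sqrt(2))*(-1/184) = 2933/184 - 5*sqrt(2)/184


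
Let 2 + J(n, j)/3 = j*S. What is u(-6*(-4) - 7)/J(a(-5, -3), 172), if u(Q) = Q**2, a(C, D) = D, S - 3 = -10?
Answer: -289/3618 ≈ -0.079878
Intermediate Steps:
S = -7 (S = 3 - 10 = -7)
J(n, j) = -6 - 21*j (J(n, j) = -6 + 3*(j*(-7)) = -6 + 3*(-7*j) = -6 - 21*j)
u(-6*(-4) - 7)/J(a(-5, -3), 172) = (-6*(-4) - 7)**2/(-6 - 21*172) = (24 - 7)**2/(-6 - 3612) = 17**2/(-3618) = 289*(-1/3618) = -289/3618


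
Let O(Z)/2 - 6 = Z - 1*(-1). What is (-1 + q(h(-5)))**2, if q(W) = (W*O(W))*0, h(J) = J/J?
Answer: 1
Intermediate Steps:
h(J) = 1
O(Z) = 14 + 2*Z (O(Z) = 12 + 2*(Z - 1*(-1)) = 12 + 2*(Z + 1) = 12 + 2*(1 + Z) = 12 + (2 + 2*Z) = 14 + 2*Z)
q(W) = 0 (q(W) = (W*(14 + 2*W))*0 = 0)
(-1 + q(h(-5)))**2 = (-1 + 0)**2 = (-1)**2 = 1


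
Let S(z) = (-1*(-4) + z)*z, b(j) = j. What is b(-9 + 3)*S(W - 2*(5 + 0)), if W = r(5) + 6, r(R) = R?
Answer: -30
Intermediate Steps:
W = 11 (W = 5 + 6 = 11)
S(z) = z*(4 + z) (S(z) = (4 + z)*z = z*(4 + z))
b(-9 + 3)*S(W - 2*(5 + 0)) = (-9 + 3)*((11 - 2*(5 + 0))*(4 + (11 - 2*(5 + 0)))) = -6*(11 - 2*5)*(4 + (11 - 2*5)) = -6*(11 - 10)*(4 + (11 - 10)) = -6*(4 + 1) = -6*5 = -30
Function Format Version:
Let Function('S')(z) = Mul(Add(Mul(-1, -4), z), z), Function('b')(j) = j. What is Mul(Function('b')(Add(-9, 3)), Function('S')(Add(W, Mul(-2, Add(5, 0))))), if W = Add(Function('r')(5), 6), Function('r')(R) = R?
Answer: -30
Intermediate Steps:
W = 11 (W = Add(5, 6) = 11)
Function('S')(z) = Mul(z, Add(4, z)) (Function('S')(z) = Mul(Add(4, z), z) = Mul(z, Add(4, z)))
Mul(Function('b')(Add(-9, 3)), Function('S')(Add(W, Mul(-2, Add(5, 0))))) = Mul(Add(-9, 3), Mul(Add(11, Mul(-2, Add(5, 0))), Add(4, Add(11, Mul(-2, Add(5, 0)))))) = Mul(-6, Mul(Add(11, Mul(-2, 5)), Add(4, Add(11, Mul(-2, 5))))) = Mul(-6, Mul(Add(11, -10), Add(4, Add(11, -10)))) = Mul(-6, Mul(1, Add(4, 1))) = Mul(-6, Mul(1, 5)) = Mul(-6, 5) = -30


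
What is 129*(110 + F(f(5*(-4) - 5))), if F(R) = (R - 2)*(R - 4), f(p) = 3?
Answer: 14061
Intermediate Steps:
F(R) = (-4 + R)*(-2 + R) (F(R) = (-2 + R)*(-4 + R) = (-4 + R)*(-2 + R))
129*(110 + F(f(5*(-4) - 5))) = 129*(110 + (8 + 3² - 6*3)) = 129*(110 + (8 + 9 - 18)) = 129*(110 - 1) = 129*109 = 14061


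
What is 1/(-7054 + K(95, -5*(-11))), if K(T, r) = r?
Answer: -1/6999 ≈ -0.00014288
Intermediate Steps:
1/(-7054 + K(95, -5*(-11))) = 1/(-7054 - 5*(-11)) = 1/(-7054 + 55) = 1/(-6999) = -1/6999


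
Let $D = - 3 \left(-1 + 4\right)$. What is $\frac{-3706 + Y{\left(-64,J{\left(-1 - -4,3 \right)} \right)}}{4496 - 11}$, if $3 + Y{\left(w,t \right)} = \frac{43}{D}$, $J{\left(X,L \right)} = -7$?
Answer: $- \frac{33424}{40365} \approx -0.82804$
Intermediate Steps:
$D = -9$ ($D = \left(-3\right) 3 = -9$)
$Y{\left(w,t \right)} = - \frac{70}{9}$ ($Y{\left(w,t \right)} = -3 + \frac{43}{-9} = -3 + 43 \left(- \frac{1}{9}\right) = -3 - \frac{43}{9} = - \frac{70}{9}$)
$\frac{-3706 + Y{\left(-64,J{\left(-1 - -4,3 \right)} \right)}}{4496 - 11} = \frac{-3706 - \frac{70}{9}}{4496 - 11} = - \frac{33424}{9 \cdot 4485} = \left(- \frac{33424}{9}\right) \frac{1}{4485} = - \frac{33424}{40365}$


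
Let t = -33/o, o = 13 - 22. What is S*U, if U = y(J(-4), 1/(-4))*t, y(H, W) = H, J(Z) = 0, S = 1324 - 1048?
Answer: 0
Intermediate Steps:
S = 276
o = -9
t = 11/3 (t = -33/(-9) = -33*(-⅑) = 11/3 ≈ 3.6667)
U = 0 (U = 0*(11/3) = 0)
S*U = 276*0 = 0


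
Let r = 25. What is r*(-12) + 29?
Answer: -271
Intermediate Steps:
r*(-12) + 29 = 25*(-12) + 29 = -300 + 29 = -271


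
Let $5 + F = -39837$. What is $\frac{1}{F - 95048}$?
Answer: $- \frac{1}{134890} \approx -7.4134 \cdot 10^{-6}$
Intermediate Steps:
$F = -39842$ ($F = -5 - 39837 = -39842$)
$\frac{1}{F - 95048} = \frac{1}{-39842 - 95048} = \frac{1}{-134890} = - \frac{1}{134890}$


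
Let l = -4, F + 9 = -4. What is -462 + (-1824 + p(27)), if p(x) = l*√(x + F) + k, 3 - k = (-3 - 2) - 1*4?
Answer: -2274 - 4*√14 ≈ -2289.0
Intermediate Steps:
F = -13 (F = -9 - 4 = -13)
k = 12 (k = 3 - ((-3 - 2) - 1*4) = 3 - (-5 - 4) = 3 - 1*(-9) = 3 + 9 = 12)
p(x) = 12 - 4*√(-13 + x) (p(x) = -4*√(x - 13) + 12 = -4*√(-13 + x) + 12 = 12 - 4*√(-13 + x))
-462 + (-1824 + p(27)) = -462 + (-1824 + (12 - 4*√(-13 + 27))) = -462 + (-1824 + (12 - 4*√14)) = -462 + (-1812 - 4*√14) = -2274 - 4*√14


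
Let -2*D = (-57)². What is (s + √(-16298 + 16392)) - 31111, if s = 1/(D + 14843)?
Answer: -822481505/26437 + √94 ≈ -31101.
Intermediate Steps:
D = -3249/2 (D = -½*(-57)² = -½*3249 = -3249/2 ≈ -1624.5)
s = 2/26437 (s = 1/(-3249/2 + 14843) = 1/(26437/2) = 2/26437 ≈ 7.5652e-5)
(s + √(-16298 + 16392)) - 31111 = (2/26437 + √(-16298 + 16392)) - 31111 = (2/26437 + √94) - 31111 = -822481505/26437 + √94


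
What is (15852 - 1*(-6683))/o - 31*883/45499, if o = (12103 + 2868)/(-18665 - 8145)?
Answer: -27489238062833/681165529 ≈ -40356.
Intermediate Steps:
o = -14971/26810 (o = 14971/(-26810) = 14971*(-1/26810) = -14971/26810 ≈ -0.55841)
(15852 - 1*(-6683))/o - 31*883/45499 = (15852 - 1*(-6683))/(-14971/26810) - 31*883/45499 = (15852 + 6683)*(-26810/14971) - 27373*1/45499 = 22535*(-26810/14971) - 27373/45499 = -604163350/14971 - 27373/45499 = -27489238062833/681165529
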